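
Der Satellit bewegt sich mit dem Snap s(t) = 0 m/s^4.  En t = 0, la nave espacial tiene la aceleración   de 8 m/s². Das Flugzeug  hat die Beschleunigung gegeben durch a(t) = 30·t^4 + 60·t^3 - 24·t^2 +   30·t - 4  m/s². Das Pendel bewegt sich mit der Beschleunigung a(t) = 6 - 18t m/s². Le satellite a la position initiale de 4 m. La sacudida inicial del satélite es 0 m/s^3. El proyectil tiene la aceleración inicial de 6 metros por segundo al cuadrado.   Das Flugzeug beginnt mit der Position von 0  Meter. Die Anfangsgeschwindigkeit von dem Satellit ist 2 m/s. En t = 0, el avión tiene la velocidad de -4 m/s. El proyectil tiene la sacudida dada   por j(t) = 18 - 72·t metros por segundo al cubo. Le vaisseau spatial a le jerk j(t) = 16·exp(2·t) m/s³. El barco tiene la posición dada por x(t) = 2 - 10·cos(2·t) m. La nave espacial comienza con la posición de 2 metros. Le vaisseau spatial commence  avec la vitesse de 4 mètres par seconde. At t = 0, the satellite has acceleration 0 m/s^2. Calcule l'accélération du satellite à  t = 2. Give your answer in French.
En partant du snap s(t) = 0, nous prenons 2 primitives. L'intégrale du snap est le jerk. En utilisant j(0) = 0, nous obtenons j(t) = 0. En intégrant le jerk et en utilisant la condition initiale a(0) = 0, nous obtenons a(t) = 0. En utilisant a(t) = 0 et en substituant t = 2, nous trouvons a = 0.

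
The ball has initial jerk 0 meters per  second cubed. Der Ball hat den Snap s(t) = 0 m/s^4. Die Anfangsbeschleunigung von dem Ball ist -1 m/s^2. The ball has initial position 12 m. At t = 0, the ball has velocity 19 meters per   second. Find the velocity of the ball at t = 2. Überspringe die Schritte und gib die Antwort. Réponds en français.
La vitesse à t = 2 est v = 17.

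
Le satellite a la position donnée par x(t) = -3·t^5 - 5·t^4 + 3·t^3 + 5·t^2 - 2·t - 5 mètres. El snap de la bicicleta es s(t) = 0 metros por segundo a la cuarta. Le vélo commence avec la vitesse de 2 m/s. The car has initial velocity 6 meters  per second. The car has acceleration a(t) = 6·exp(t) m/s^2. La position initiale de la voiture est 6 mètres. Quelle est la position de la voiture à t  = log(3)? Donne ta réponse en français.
En partant de l'accélération a(t) = 6·exp(t), nous prenons 2 intégrales. La primitive de l'accélération, avec v(0) = 6, donne la vitesse: v(t) = 6·exp(t). En intégrant la vitesse et en utilisant la condition initiale x(0) = 6, nous obtenons x(t) = 6·exp(t). Nous avons la position x(t) = 6·exp(t). En substituant t = log(3): x(log(3)) = 18.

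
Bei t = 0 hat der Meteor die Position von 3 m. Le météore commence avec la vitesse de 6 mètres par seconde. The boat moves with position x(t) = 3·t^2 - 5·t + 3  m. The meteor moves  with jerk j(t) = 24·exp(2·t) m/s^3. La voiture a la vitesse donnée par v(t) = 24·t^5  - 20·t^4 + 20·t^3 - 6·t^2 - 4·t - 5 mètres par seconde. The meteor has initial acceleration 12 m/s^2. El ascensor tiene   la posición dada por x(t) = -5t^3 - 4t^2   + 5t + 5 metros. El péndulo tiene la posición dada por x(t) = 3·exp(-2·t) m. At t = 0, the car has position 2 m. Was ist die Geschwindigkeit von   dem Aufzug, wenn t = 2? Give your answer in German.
Ausgehend von der Position x(t) = -5·t^3 - 4·t^2 + 5·t + 5, nehmen wir 1 Ableitung. Durch Ableiten von der Position erhalten wir die Geschwindigkeit: v(t) = -15·t^2 - 8·t + 5. Wir haben die Geschwindigkeit v(t) = -15·t^2 - 8·t + 5. Durch Einsetzen von t = 2: v(2) = -71.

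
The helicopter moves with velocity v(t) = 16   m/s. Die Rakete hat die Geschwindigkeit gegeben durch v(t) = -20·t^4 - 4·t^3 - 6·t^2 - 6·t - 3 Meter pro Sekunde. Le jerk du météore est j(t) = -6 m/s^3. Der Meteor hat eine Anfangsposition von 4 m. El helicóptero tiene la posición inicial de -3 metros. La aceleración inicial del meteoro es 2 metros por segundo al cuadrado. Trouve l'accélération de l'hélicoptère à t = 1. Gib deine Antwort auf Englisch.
Starting from velocity v(t) = 16, we take 1 derivative. The derivative of velocity gives acceleration: a(t) = 0. We have acceleration a(t) = 0. Substituting t = 1: a(1) = 0.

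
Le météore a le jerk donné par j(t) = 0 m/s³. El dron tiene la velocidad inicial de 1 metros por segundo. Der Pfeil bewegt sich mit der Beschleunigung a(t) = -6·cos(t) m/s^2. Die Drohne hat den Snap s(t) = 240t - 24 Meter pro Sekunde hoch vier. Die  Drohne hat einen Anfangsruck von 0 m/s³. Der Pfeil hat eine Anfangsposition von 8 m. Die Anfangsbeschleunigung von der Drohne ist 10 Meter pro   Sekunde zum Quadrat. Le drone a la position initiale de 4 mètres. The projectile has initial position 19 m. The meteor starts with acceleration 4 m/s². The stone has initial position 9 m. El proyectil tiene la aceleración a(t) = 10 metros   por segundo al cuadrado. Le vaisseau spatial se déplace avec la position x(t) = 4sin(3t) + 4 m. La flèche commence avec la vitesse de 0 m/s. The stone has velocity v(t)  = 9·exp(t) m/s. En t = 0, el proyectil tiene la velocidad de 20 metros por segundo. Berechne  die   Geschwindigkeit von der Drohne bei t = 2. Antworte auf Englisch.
To solve this, we need to take 3 antiderivatives of our snap equation s(t) = 240·t - 24. Finding the antiderivative of s(t) and using j(0) = 0: j(t) = 24·t·(5·t - 1). Integrating jerk and using the initial condition a(0) = 10, we get a(t) = 40·t^3 - 12·t^2 + 10. The integral of acceleration, with v(0) = 1, gives velocity: v(t) = 10·t^4 - 4·t^3 + 10·t + 1. We have velocity v(t) = 10·t^4 - 4·t^3 + 10·t + 1. Substituting t = 2: v(2) = 149.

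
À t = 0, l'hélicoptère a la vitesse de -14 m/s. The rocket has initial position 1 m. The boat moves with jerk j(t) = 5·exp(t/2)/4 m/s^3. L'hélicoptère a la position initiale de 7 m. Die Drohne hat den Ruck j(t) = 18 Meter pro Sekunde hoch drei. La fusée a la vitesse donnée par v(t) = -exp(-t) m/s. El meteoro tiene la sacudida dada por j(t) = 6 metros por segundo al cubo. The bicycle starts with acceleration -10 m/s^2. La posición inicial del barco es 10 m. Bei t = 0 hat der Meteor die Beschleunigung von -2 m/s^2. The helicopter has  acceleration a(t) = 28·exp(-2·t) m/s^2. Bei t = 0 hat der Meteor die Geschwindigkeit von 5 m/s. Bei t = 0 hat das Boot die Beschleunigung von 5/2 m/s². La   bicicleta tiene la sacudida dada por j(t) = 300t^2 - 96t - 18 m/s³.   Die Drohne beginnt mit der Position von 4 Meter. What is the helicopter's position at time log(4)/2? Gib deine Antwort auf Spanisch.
Debemos encontrar la antiderivada de nuestra ecuación de la aceleración a(t) = 28·exp(-2·t) 2 veces. Tomando ∫a(t)dt y aplicando v(0) = -14, encontramos v(t) = -14·exp(-2·t). La antiderivada de la velocidad es la posición. Usando x(0) = 7, obtenemos x(t) = 7·exp(-2·t). De la ecuación de la posición x(t) = 7·exp(-2·t), sustituimos t = log(4)/2 para obtener x = 7/4.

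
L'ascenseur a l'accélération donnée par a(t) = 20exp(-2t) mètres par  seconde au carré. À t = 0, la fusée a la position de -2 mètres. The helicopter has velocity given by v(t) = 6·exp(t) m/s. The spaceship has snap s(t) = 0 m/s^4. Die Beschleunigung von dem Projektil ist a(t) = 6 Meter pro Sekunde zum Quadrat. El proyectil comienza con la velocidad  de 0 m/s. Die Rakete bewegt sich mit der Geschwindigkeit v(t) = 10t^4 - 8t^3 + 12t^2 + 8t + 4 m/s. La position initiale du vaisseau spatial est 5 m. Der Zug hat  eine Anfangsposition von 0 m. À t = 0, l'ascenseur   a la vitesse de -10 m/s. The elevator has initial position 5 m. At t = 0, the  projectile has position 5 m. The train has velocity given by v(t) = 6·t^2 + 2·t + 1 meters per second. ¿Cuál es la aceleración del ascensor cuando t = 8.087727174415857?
De la ecuación de la aceleración a(t) = 20·exp(-2·t), sustituimos t = 8.087727174415857 para obtener a = 0.00000188851061248612.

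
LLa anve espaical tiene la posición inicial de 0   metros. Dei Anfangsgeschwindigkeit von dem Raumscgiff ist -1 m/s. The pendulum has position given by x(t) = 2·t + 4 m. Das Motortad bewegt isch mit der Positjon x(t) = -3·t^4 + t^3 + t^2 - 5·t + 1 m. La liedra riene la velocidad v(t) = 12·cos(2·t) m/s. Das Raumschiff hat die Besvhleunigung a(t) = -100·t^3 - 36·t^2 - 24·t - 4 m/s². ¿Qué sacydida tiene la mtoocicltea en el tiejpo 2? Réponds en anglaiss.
To solve this, we need to take 3 derivatives of our position equation x(t) = -3·t^4 + t^3 + t^2 - 5·t + 1. Differentiating position, we get velocity: v(t) = -12·t^3 + 3·t^2 + 2·t - 5. Taking d/dt of v(t), we find a(t) = -36·t^2 + 6·t + 2. Differentiating acceleration, we get jerk: j(t) = 6 - 72·t. From the given jerk equation j(t) = 6 - 72·t, we substitute t = 2 to get j = -138.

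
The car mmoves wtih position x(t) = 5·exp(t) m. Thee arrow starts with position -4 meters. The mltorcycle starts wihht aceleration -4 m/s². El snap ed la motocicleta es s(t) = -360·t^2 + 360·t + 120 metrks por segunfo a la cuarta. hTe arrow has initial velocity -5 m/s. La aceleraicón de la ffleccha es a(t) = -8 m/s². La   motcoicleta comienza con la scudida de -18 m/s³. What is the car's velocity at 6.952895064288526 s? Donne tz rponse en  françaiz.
Nous devons dériver notre équation de la position x(t) = 5·exp(t) 1 fois. En dérivant la position, nous obtenons la vitesse: v(t) = 5·exp(t). Nous avons la vitesse v(t) = 5·exp(t). En substituant t = 6.952895064288526: v(6.952895064288526) = 5230.87044726869.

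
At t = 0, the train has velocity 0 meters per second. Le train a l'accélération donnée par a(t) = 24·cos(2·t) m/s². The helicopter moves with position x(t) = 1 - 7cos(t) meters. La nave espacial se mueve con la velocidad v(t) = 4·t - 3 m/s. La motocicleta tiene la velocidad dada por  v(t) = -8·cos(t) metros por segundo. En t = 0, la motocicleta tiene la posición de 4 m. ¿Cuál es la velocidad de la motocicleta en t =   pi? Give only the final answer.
En t = pi, v = 8.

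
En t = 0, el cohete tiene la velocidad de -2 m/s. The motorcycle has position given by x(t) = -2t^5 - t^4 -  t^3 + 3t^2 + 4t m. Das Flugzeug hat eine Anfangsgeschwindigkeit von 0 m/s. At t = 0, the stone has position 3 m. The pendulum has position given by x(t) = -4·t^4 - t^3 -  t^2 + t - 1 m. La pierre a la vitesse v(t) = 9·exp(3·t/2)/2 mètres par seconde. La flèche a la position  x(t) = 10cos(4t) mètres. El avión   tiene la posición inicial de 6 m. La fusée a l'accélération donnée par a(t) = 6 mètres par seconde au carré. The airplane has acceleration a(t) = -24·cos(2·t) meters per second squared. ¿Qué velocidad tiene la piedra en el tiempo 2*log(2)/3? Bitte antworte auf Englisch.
We have velocity v(t) = 9·exp(3·t/2)/2. Substituting t = 2*log(2)/3: v(2*log(2)/3) = 9.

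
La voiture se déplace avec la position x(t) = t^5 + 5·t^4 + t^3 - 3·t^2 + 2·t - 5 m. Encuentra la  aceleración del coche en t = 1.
Debemos derivar nuestra ecuación de la posición x(t) = t^5 + 5·t^4 + t^3 - 3·t^2 + 2·t - 5 2 veces. La derivada de la posición da la velocidad: v(t) = 5·t^4 + 20·t^3 + 3·t^2 - 6·t + 2. La derivada de la velocidad da la aceleración: a(t) = 20·t^3 + 60·t^2 + 6·t - 6. Tenemos la aceleración a(t) = 20·t^3 + 60·t^2 + 6·t - 6. Sustituyendo t = 1: a(1) = 80.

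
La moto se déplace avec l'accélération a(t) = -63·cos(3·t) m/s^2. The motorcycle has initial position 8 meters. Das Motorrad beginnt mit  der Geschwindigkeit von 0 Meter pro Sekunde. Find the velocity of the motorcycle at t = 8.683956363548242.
We need to integrate our acceleration equation a(t) = -63·cos(3·t) 1 time. Integrating acceleration and using the initial condition v(0) = 0, we get v(t) = -21·sin(3·t). From the given velocity equation v(t) = -21·sin(3·t), we substitute t = 8.683956363548242 to get v = -16.6965321327383.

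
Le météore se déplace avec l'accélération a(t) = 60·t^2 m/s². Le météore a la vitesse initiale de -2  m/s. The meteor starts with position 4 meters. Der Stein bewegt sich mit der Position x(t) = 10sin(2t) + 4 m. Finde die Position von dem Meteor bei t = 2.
Wir müssen unsere Gleichung für die Beschleunigung a(t) = 60·t^2 2-mal integrieren. Durch Integration von der Beschleunigung und Verwendung der Anfangsbedingung v(0) = -2, erhalten wir v(t) = 20·t^3 - 2. Das Integral von der Geschwindigkeit, mit x(0) = 4, ergibt die Position: x(t) = 5·t^4 - 2·t + 4. Aus der Gleichung für die Position x(t) = 5·t^4 - 2·t + 4, setzen wir t = 2 ein und erhalten x = 80.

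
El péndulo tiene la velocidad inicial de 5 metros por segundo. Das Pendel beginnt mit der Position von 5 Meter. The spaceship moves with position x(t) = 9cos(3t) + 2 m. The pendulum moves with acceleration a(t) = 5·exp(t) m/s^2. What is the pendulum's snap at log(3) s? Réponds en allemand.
Ausgehend von der Beschleunigung a(t) = 5·exp(t), nehmen wir 2 Ableitungen. Die Ableitung von der Beschleunigung ergibt den Ruck: j(t) = 5·exp(t). Die Ableitung von dem Ruck ergibt den Snap: s(t) = 5·exp(t). Mit s(t) = 5·exp(t) und Einsetzen von t = log(3), finden wir s = 15.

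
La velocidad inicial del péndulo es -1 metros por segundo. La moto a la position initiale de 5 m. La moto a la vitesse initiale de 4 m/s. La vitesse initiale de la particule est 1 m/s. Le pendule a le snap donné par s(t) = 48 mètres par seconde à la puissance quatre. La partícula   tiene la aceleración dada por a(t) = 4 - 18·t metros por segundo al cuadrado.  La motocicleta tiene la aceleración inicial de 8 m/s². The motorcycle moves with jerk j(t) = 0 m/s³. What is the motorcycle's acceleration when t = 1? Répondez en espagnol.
Debemos encontrar la integral de nuestra ecuación de la sacudida j(t) = 0 1 vez. La integral de la sacudida es la aceleración. Usando a(0) = 8, obtenemos a(t) = 8. Usando a(t) = 8 y sustituyendo t = 1, encontramos a = 8.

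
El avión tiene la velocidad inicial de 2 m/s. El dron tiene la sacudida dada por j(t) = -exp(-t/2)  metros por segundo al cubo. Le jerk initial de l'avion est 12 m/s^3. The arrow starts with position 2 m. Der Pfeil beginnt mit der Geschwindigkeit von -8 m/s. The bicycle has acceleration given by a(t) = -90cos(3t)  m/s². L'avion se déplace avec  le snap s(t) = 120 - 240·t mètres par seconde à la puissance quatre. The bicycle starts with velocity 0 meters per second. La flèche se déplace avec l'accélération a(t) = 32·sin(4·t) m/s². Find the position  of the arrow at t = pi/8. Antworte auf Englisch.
Starting from acceleration a(t) = 32·sin(4·t), we take 2 integrals. Integrating acceleration and using the initial condition v(0) = -8, we get v(t) = -8·cos(4·t). The antiderivative of velocity is position. Using x(0) = 2, we get x(t) = 2 - 2·sin(4·t). Using x(t) = 2 - 2·sin(4·t) and substituting t = pi/8, we find x = 0.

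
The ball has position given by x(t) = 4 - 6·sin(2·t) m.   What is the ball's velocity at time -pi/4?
To solve this, we need to take 1 derivative of our position equation x(t) = 4 - 6·sin(2·t). Differentiating position, we get velocity: v(t) = -12·cos(2·t). We have velocity v(t) = -12·cos(2·t). Substituting t = -pi/4: v(-pi/4) = 0.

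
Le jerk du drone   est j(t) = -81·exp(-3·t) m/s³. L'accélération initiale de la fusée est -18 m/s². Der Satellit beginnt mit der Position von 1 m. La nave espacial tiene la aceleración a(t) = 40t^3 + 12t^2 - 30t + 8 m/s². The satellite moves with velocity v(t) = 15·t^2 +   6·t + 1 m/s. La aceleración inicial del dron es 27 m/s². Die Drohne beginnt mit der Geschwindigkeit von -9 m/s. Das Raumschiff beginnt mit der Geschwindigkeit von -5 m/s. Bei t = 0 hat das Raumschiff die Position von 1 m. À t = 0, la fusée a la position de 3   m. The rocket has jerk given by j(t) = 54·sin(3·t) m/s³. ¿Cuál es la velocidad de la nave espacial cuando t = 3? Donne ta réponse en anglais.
We must find the antiderivative of our acceleration equation a(t) = 40·t^3 + 12·t^2 - 30·t + 8 1 time. Finding the antiderivative of a(t) and using v(0) = -5: v(t) = 10·t^4 + 4·t^3 - 15·t^2 + 8·t - 5. From the given velocity equation v(t) = 10·t^4 + 4·t^3 - 15·t^2 + 8·t - 5, we substitute t = 3 to get v = 802.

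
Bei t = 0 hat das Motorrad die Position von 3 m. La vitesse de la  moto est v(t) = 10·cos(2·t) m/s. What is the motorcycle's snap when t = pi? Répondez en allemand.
Um dies zu lösen, müssen wir 3 Ableitungen unserer Gleichung für die Geschwindigkeit v(t) = 10·cos(2·t) nehmen. Durch Ableiten von der Geschwindigkeit erhalten wir die Beschleunigung: a(t) = -20·sin(2·t). Mit d/dt von a(t) finden wir j(t) = -40·cos(2·t). Die Ableitung von dem Ruck ergibt den Snap: s(t) = 80·sin(2·t). Mit s(t) = 80·sin(2·t) und Einsetzen von t = pi, finden wir s = 0.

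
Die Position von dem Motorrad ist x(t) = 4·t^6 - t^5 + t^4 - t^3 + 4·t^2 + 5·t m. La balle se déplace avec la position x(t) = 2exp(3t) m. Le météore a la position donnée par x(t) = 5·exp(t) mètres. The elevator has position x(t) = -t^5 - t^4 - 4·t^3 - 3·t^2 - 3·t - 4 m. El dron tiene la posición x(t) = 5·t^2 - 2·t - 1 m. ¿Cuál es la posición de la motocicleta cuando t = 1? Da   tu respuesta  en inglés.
From the given position equation x(t) = 4·t^6 - t^5 + t^4 - t^3 + 4·t^2 + 5·t, we substitute t = 1 to get x = 12.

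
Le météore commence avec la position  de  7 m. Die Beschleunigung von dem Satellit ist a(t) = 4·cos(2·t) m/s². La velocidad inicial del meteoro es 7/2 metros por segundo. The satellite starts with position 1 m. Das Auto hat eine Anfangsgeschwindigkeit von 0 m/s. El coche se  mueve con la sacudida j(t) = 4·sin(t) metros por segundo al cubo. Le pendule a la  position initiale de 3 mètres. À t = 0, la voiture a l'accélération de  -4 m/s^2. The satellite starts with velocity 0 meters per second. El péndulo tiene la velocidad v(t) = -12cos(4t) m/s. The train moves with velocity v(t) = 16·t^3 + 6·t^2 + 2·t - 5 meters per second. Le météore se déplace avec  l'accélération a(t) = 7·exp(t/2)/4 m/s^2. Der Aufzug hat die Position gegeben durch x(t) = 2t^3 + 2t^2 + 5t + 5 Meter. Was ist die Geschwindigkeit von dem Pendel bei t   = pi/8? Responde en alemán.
Mit v(t) = -12·cos(4·t) und Einsetzen von t = pi/8, finden wir v = 0.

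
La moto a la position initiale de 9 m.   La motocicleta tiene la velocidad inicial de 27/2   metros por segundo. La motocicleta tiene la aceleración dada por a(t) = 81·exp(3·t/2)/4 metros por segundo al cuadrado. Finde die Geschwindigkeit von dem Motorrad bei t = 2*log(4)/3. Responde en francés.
En partant de l'accélération a(t) = 81·exp(3·t/2)/4, nous prenons 1 intégrale. En intégrant l'accélération et en utilisant la condition initiale v(0) = 27/2, nous obtenons v(t) = 27·exp(3·t/2)/2. De l'équation de la vitesse v(t) = 27·exp(3·t/2)/2, nous substituons t = 2*log(4)/3 pour obtenir v = 54.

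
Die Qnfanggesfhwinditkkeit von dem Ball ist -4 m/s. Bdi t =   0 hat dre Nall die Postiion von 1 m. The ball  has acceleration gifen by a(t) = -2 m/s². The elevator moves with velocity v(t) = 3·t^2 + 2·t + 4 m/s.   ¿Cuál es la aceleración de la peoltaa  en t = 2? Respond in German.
Aus der Gleichung für die Beschleunigung a(t) = -2, setzen wir t = 2 ein und erhalten a = -2.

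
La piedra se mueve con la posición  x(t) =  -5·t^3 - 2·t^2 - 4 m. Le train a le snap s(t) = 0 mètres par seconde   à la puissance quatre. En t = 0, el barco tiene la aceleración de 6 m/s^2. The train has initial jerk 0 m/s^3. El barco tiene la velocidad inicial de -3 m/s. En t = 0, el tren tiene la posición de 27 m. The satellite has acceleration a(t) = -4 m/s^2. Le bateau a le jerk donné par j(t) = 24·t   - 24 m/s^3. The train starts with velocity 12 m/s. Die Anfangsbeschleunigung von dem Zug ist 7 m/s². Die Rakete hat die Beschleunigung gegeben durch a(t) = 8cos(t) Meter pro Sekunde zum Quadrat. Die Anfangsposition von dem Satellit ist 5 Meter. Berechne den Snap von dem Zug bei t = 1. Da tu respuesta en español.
Usando s(t) = 0 y sustituyendo t = 1, encontramos s = 0.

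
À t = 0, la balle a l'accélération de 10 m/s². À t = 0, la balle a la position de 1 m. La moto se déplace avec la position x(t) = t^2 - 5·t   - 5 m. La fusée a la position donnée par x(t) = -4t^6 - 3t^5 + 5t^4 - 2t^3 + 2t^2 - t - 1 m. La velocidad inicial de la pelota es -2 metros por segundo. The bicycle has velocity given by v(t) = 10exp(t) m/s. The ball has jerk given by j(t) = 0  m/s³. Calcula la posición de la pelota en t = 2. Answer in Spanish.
Partiendo de la sacudida j(t) = 0, tomamos 3 integrales. Tomando ∫j(t)dt y aplicando a(0) = 10, encontramos a(t) = 10. Tomando ∫a(t)dt y aplicando v(0) = -2, encontramos v(t) = 10·t - 2. Tomando ∫v(t)dt y aplicando x(0) = 1, encontramos x(t) = 5·t^2 - 2·t + 1. Tenemos la posición x(t) = 5·t^2 - 2·t + 1. Sustituyendo t = 2: x(2) = 17.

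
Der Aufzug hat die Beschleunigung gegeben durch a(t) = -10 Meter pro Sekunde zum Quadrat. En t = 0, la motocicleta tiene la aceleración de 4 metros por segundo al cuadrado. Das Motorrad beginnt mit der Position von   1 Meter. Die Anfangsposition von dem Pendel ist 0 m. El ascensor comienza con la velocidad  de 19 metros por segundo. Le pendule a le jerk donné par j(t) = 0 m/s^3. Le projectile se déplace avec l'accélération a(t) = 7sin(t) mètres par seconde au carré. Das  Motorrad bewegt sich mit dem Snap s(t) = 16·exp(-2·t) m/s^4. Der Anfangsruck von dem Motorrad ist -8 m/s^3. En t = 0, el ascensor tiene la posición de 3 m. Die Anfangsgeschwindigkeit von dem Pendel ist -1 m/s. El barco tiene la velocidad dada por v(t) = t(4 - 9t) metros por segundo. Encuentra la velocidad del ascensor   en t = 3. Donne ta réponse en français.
En partant de l'accélération a(t) = -10, nous prenons 1 intégrale. En intégrant l'accélération et en utilisant la condition initiale v(0) = 19, nous obtenons v(t) = 19 - 10·t. De l'équation de la vitesse v(t) = 19 - 10·t, nous substituons t = 3 pour obtenir v = -11.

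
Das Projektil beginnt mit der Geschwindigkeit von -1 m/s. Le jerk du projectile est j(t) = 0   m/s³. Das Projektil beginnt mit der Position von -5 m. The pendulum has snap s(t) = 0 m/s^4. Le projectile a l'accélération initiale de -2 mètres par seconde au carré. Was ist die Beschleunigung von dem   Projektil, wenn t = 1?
Wir müssen die Stammfunktion unserer Gleichung für den Ruck j(t) = 0 1-mal finden. Das Integral von dem Ruck, mit a(0) = -2, ergibt die Beschleunigung: a(t) = -2. Mit a(t) = -2 und Einsetzen von t = 1, finden wir a = -2.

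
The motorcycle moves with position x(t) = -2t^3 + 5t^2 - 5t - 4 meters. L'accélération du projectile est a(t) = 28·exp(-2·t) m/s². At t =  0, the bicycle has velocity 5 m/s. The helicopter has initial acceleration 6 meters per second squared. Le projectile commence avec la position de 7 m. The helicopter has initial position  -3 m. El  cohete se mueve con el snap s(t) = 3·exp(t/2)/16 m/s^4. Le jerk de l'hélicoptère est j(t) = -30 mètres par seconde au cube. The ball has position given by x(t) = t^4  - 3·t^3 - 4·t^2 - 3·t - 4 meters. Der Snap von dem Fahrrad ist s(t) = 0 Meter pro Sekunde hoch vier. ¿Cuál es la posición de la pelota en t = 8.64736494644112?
Usando x(t) = t^4 - 3·t^3 - 4·t^2 - 3·t - 4 y sustituyendo t = 8.64736494644112, encontramos x = 3322.66810124651.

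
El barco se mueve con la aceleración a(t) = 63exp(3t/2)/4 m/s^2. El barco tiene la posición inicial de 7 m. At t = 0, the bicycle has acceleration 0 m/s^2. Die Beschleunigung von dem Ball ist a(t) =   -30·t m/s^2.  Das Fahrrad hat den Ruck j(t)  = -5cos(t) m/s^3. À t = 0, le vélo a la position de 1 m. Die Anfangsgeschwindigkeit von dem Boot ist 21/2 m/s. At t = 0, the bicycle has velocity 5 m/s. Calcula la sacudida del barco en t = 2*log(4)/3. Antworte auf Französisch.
Nous devons dériver notre équation de l'accélération a(t) = 63·exp(3·t/2)/4 1 fois. La dérivée de l'accélération donne le jerk: j(t) = 189·exp(3·t/2)/8. Nous avons le jerk j(t) = 189·exp(3·t/2)/8. En substituant t = 2*log(4)/3: j(2*log(4)/3) = 189/2.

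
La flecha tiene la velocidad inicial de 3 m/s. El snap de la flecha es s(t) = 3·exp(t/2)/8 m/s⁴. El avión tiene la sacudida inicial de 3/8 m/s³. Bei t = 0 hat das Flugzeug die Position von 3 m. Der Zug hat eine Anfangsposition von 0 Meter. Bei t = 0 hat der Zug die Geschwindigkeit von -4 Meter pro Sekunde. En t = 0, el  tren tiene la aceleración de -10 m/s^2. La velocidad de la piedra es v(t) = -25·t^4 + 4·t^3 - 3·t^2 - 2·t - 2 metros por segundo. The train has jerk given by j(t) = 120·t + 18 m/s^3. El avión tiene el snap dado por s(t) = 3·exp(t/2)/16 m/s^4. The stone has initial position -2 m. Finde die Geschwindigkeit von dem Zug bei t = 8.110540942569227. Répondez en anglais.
To find the answer, we compute 2 antiderivatives of j(t) = 120·t + 18. Taking ∫j(t)dt and applying a(0) = -10, we find a(t) = 60·t^2 + 18·t - 10. The antiderivative of acceleration, with v(0) = -4, gives velocity: v(t) = 20·t^3 + 9·t^2 - 10·t - 4. Using v(t) = 20·t^3 + 9·t^2 - 10·t - 4 and substituting t = 8.110540942569227, we find v = 11177.2919581211.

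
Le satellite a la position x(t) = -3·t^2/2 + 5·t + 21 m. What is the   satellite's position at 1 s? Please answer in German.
Wir haben die Position x(t) = -3·t^2/2 + 5·t + 21. Durch Einsetzen von t = 1: x(1) = 49/2.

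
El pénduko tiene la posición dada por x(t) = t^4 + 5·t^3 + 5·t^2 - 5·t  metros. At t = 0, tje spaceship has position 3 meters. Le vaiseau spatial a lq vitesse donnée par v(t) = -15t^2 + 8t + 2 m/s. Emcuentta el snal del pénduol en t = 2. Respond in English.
We must differentiate our position equation x(t) = t^4 + 5·t^3 + 5·t^2 - 5·t 4 times. Differentiating position, we get velocity: v(t) = 4·t^3 + 15·t^2 + 10·t - 5. Differentiating velocity, we get acceleration: a(t) = 12·t^2 + 30·t + 10. Taking d/dt of a(t), we find j(t) = 24·t + 30. Taking d/dt of j(t), we find s(t) = 24. We have snap s(t) = 24. Substituting t = 2: s(2) = 24.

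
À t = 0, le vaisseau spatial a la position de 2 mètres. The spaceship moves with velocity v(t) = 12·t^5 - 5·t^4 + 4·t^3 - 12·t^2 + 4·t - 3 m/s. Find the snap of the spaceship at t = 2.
To solve this, we need to take 3 derivatives of our velocity equation v(t) = 12·t^5 - 5·t^4 + 4·t^3 - 12·t^2 + 4·t - 3. Taking d/dt of v(t), we find a(t) = 60·t^4 - 20·t^3 + 12·t^2 - 24·t + 4. Differentiating acceleration, we get jerk: j(t) = 240·t^3 - 60·t^2 + 24·t - 24. Differentiating jerk, we get snap: s(t) = 720·t^2 - 120·t + 24. From the given snap equation s(t) = 720·t^2 - 120·t + 24, we substitute t = 2 to get s = 2664.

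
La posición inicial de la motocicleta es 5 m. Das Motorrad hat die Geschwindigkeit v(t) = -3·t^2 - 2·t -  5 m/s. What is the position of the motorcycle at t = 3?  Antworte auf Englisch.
We need to integrate our velocity equation v(t) = -3·t^2 - 2·t - 5 1 time. Integrating velocity and using the initial condition x(0) = 5, we get x(t) = -t^3 - t^2 - 5·t + 5. We have position x(t) = -t^3 - t^2 - 5·t + 5. Substituting t = 3: x(3) = -46.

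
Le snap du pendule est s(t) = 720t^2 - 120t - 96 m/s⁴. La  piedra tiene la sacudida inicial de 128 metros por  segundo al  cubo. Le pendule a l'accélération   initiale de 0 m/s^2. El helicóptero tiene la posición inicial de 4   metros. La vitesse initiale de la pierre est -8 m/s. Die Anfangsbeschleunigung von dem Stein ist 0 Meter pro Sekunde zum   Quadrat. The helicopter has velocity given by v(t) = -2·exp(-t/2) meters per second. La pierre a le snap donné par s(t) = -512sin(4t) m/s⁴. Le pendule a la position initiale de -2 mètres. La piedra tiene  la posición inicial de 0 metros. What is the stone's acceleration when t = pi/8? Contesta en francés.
Nous devons trouver l'intégrale de notre équation du snap s(t) = -512·sin(4·t) 2 fois. L'intégrale du snap, avec j(0) = 128, donne le jerk: j(t) = 128·cos(4·t). En intégrant le jerk et en utilisant la condition initiale a(0) = 0, nous obtenons a(t) = 32·sin(4·t). En utilisant a(t) = 32·sin(4·t) et en substituant t = pi/8, nous trouvons a = 32.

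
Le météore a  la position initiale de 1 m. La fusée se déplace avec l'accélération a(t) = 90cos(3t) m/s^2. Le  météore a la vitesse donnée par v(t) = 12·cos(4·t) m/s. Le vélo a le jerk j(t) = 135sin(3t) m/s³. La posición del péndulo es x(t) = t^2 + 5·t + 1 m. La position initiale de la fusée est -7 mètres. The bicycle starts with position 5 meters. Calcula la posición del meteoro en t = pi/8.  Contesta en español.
Debemos encontrar la integral de nuestra ecuación de la velocidad v(t) = 12·cos(4·t) 1 vez. Tomando ∫v(t)dt y aplicando x(0) = 1, encontramos x(t) = 3·sin(4·t) + 1. Usando x(t) = 3·sin(4·t) + 1 y sustituyendo t = pi/8, encontramos x = 4.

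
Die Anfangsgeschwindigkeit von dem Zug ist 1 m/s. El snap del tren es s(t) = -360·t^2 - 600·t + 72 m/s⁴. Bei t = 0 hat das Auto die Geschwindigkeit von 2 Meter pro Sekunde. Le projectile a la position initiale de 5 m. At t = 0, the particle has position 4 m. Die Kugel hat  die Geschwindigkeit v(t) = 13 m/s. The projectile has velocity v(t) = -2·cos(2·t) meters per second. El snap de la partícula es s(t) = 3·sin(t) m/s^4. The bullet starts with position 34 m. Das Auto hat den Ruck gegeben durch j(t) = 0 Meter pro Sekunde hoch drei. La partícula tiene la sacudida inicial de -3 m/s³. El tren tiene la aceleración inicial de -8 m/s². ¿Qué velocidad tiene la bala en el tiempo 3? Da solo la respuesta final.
En t = 3, v = 13.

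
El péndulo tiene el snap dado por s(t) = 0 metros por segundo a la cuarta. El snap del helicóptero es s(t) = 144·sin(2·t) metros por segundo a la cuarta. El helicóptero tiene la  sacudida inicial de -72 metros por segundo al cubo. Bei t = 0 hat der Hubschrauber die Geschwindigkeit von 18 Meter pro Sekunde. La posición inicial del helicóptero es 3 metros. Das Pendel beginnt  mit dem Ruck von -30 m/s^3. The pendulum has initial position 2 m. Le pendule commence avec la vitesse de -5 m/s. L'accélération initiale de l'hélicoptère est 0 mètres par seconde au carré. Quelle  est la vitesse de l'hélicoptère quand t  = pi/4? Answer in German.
Wir müssen unsere Gleichung für den Snap s(t) = 144·sin(2·t) 3-mal integrieren. Die Stammfunktion von dem Snap, mit j(0) = -72, ergibt den Ruck: j(t) = -72·cos(2·t). Die Stammfunktion von dem Ruck ist die Beschleunigung. Mit a(0) = 0 erhalten wir a(t) = -36·sin(2·t). Die Stammfunktion von der Beschleunigung ist die Geschwindigkeit. Mit v(0) = 18 erhalten wir v(t) = 18·cos(2·t). Aus der Gleichung für die Geschwindigkeit v(t) = 18·cos(2·t), setzen wir t = pi/4 ein und erhalten v = 0.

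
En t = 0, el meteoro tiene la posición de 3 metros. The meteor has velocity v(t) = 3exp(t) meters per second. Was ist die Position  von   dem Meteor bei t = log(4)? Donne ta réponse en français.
En partant de la vitesse v(t) = 3·exp(t), nous prenons 1 primitive. En intégrant la vitesse et en utilisant la condition initiale x(0) = 3, nous obtenons x(t) = 3·exp(t). En utilisant x(t) = 3·exp(t) et en substituant t = log(4), nous trouvons x = 12.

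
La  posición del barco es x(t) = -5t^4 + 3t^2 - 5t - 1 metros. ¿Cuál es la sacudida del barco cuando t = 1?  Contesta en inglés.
To solve this, we need to take 3 derivatives of our position equation x(t) = -5·t^4 + 3·t^2 - 5·t - 1. Differentiating position, we get velocity: v(t) = -20·t^3 + 6·t - 5. The derivative of velocity gives acceleration: a(t) = 6 - 60·t^2. Taking d/dt of a(t), we find j(t) = -120·t. We have jerk j(t) = -120·t. Substituting t = 1: j(1) = -120.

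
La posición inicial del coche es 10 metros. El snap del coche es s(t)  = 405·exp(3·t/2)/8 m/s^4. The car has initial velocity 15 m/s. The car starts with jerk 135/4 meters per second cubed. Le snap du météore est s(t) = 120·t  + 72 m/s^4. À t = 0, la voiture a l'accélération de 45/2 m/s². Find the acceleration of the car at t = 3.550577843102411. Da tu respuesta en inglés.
We must find the integral of our snap equation s(t) = 405·exp(3·t/2)/8 2 times. Taking ∫s(t)dt and applying j(0) = 135/4, we find j(t) = 135·exp(3·t/2)/4. Taking ∫j(t)dt and applying a(0) = 45/2, we find a(t) = 45·exp(3·t/2)/2. From the given acceleration equation a(t) = 45·exp(3·t/2)/2, we substitute t = 3.550577843102411 to get a = 4625.69576294666.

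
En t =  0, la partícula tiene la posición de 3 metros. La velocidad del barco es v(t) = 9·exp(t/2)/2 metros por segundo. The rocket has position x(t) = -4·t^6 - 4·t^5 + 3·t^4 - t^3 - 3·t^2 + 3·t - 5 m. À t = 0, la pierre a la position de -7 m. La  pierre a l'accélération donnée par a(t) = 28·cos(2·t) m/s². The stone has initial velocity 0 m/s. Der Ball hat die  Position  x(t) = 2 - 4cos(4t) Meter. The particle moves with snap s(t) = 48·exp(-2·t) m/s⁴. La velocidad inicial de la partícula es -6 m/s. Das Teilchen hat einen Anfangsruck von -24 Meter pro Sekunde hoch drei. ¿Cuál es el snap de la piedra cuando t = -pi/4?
Para resolver esto, necesitamos tomar 2 derivadas de nuestra ecuación de la aceleración a(t) = 28·cos(2·t). Tomando d/dt de a(t), encontramos j(t) = -56·sin(2·t). La derivada de la sacudida da el snap: s(t) = -112·cos(2·t). Usando s(t) = -112·cos(2·t) y sustituyendo t = -pi/4, encontramos s = 0.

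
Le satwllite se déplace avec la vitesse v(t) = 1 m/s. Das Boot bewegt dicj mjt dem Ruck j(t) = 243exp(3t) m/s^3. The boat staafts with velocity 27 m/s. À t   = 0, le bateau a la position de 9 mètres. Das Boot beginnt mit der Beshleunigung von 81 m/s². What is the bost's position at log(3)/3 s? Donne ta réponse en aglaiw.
To solve this, we need to take 3 antiderivatives of our jerk equation j(t) = 243·exp(3·t). Integrating jerk and using the initial condition a(0) = 81, we get a(t) = 81·exp(3·t). Taking ∫a(t)dt and applying v(0) = 27, we find v(t) = 27·exp(3·t). The integral of velocity, with x(0) = 9, gives position: x(t) = 9·exp(3·t). Using x(t) = 9·exp(3·t) and substituting t = log(3)/3, we find x = 27.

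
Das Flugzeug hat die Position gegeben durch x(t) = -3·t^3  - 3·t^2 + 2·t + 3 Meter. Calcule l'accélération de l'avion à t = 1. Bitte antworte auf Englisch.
To solve this, we need to take 2 derivatives of our position equation x(t) = -3·t^3 - 3·t^2 + 2·t + 3. Differentiating position, we get velocity: v(t) = -9·t^2 - 6·t + 2. Differentiating velocity, we get acceleration: a(t) = -18·t - 6. From the given acceleration equation a(t) = -18·t - 6, we substitute t = 1 to get a = -24.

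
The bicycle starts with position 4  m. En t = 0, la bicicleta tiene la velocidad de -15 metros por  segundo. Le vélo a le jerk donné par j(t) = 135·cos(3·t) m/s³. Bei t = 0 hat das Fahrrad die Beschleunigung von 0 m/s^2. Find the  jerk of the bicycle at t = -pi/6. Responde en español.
Tenemos la sacudida j(t) = 135·cos(3·t). Sustituyendo t = -pi/6: j(-pi/6) = 0.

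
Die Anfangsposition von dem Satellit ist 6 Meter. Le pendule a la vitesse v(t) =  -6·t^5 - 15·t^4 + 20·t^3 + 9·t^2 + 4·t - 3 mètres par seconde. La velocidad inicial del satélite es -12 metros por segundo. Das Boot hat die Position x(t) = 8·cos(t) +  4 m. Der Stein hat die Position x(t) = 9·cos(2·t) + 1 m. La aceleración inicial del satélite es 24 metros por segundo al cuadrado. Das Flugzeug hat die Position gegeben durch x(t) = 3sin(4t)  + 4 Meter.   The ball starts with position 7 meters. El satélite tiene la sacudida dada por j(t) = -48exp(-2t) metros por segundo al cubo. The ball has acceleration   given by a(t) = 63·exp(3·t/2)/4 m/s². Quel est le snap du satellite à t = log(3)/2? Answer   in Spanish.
Para resolver esto, necesitamos tomar 1 derivada de nuestra ecuación de la sacudida j(t) = -48·exp(-2·t). Derivando la sacudida, obtenemos el snap: s(t) = 96·exp(-2·t). De la ecuación del snap s(t) = 96·exp(-2·t), sustituimos t = log(3)/2 para obtener s = 32.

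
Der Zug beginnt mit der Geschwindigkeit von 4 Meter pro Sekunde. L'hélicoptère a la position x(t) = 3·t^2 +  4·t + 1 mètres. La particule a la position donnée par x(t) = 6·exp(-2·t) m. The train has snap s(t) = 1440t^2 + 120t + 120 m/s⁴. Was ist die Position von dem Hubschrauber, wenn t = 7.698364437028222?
Aus der Gleichung für die Position x(t) = 3·t^2 + 4·t + 1, setzen wir t = 7.698364437028222 ein und erhalten x = 209.587902764015.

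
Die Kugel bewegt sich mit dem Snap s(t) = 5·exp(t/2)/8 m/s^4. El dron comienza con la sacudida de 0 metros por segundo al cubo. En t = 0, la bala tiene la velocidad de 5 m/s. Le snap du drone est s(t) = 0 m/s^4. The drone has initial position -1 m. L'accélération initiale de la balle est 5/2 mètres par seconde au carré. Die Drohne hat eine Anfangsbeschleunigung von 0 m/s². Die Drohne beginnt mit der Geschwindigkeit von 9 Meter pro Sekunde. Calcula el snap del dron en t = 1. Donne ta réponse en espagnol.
De la ecuación del snap s(t) = 0, sustituimos t = 1 para obtener s = 0.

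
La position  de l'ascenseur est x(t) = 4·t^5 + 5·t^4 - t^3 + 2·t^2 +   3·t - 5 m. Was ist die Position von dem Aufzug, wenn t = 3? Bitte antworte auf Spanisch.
De la ecuación de la posición x(t) = 4·t^5 + 5·t^4 - t^3 + 2·t^2 + 3·t - 5, sustituimos t = 3 para obtener x = 1372.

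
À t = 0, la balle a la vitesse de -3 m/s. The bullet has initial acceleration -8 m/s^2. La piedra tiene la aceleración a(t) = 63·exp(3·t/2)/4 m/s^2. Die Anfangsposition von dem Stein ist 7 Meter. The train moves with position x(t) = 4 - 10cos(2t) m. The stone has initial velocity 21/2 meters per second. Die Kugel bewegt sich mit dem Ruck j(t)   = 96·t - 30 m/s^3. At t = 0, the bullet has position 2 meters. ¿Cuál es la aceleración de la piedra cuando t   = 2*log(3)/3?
Usando a(t) = 63·exp(3·t/2)/4 y sustituyendo t = 2*log(3)/3, encontramos a = 189/4.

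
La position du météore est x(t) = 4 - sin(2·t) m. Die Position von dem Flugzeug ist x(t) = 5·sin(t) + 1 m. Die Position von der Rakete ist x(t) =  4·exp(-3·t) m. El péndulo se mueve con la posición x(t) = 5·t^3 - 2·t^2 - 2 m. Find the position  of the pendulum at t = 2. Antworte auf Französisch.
De l'équation de la position x(t) = 5·t^3 - 2·t^2 - 2, nous substituons t = 2 pour obtenir x = 30.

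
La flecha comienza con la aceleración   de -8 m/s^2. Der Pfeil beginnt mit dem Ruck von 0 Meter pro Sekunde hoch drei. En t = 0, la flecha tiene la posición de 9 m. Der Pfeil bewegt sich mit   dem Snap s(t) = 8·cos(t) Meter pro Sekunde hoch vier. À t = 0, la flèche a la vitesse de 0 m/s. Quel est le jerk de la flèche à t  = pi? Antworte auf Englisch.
We must find the antiderivative of our snap equation s(t) = 8·cos(t) 1 time. The integral of snap, with j(0) = 0, gives jerk: j(t) = 8·sin(t). Using j(t) = 8·sin(t) and substituting t = pi, we find j = 0.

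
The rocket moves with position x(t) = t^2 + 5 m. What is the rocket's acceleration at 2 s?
We must differentiate our position equation x(t) = t^2 + 5 2 times. The derivative of position gives velocity: v(t) = 2·t. Taking d/dt of v(t), we find a(t) = 2. We have acceleration a(t) = 2. Substituting t = 2: a(2) = 2.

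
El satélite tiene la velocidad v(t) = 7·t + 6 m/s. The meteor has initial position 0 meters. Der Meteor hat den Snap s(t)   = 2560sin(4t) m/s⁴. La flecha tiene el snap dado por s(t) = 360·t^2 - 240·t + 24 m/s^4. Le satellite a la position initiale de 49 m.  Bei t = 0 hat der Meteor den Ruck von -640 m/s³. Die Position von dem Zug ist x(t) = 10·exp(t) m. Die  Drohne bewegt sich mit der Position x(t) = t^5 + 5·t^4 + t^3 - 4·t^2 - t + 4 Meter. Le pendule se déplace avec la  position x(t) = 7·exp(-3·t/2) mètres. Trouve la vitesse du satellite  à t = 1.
En utilisant v(t) = 7·t + 6 et en substituant t = 1, nous trouvons v = 13.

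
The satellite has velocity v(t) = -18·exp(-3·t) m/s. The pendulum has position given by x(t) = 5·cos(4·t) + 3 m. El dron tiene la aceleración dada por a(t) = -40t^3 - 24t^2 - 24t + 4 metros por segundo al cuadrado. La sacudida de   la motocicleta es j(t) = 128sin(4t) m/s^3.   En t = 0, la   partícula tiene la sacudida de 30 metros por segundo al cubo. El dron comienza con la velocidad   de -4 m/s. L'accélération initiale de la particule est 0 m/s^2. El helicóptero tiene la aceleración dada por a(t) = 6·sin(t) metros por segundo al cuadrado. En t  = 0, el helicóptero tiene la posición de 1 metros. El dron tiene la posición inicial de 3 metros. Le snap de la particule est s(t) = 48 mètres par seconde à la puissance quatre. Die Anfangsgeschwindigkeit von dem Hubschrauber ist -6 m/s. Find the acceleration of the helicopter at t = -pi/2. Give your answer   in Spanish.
Tenemos la aceleración a(t) = 6·sin(t). Sustituyendo t = -pi/2: a(-pi/2) = -6.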